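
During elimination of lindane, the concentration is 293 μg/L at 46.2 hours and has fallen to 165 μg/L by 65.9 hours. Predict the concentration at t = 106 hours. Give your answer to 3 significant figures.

51.3 μg/L

Over Δt = 65.9 − 46.2 = 19.7 hours, the level fell by a factor of 293/165 ≈ 1.7758.
n = log₂(1.7758) ≈ 0.82843 half-lives, so t½ = 19.7/0.82843 ≈ 23.78 hours.
From t = 65.9 to t = 106: 165 × (1/2)^((106−65.9)/23.78) ≈ 51.269 μg/L.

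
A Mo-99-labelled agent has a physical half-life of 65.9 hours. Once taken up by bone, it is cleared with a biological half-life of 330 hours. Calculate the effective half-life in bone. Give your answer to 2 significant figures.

55 hours

1/t_eff = 1/t_phys + 1/t_biol = 1/65.9 + 1/330 = 0.018205 per hour.
t_eff = 65.9 × 330 / (65.9 + 330) ≈ 54.931 hours.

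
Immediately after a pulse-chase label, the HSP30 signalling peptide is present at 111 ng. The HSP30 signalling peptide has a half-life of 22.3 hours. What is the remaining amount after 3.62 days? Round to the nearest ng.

7 ng

Convert the elapsed time: 3.62 days = 86.88 hours.
Number of half-lives: n = 86.88/22.3 ≈ 3.896.
Remaining = 111 × (1/2)^3.896 = 111 × 0.067173 ≈ 7.4563 ng.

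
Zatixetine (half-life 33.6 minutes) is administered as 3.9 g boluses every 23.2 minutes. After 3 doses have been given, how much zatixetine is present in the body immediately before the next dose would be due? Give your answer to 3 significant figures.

4.84 g

The 3 doses were given 69.6, 46.4, 23.2 minutes ago.
Total = 3.9·(1/2)^(69.6/33.6) + 3.9·(1/2)^(46.4/33.6) + 3.9·(1/2)^(23.2/33.6)
      = 0.9279 + 1.4975 + 2.4166 ≈ 4.842 g.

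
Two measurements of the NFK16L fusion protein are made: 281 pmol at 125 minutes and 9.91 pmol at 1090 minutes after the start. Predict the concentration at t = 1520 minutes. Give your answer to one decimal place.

Over Δt = 1090 − 125 = 965 minutes, the level fell by a factor of 281/9.91 ≈ 28.355.
n = log₂(28.355) ≈ 4.8255 half-lives, so t½ = 965/4.8255 ≈ 199.98 minutes.
From t = 1090 to t = 1520: 9.91 × (1/2)^((1520−1090)/199.98) ≈ 2.2325 pmol.

2.2 pmol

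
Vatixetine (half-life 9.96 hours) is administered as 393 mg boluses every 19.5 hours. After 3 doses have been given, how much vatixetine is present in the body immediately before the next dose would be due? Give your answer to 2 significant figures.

130 mg

The 3 doses were given 58.5, 39, 19.5 hours ago.
Total = 393·(1/2)^(58.5/9.96) + 393·(1/2)^(39/9.96) + 393·(1/2)^(19.5/9.96)
      = 6.7034 + 26.041 + 101.16 ≈ 133.91 mg.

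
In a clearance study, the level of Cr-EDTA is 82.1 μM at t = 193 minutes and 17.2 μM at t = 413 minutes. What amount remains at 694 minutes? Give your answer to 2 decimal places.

Over Δt = 413 − 193 = 220 minutes, the level fell by a factor of 82.1/17.2 ≈ 4.7733.
n = log₂(4.7733) ≈ 2.255 half-lives, so t½ = 220/2.255 ≈ 97.562 minutes.
From t = 413 to t = 694: 17.2 × (1/2)^((694−413)/97.562) ≈ 2.3361 μM.

2.34 μM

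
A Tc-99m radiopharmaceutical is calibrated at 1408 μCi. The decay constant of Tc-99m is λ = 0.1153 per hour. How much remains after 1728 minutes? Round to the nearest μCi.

51 μCi

t½ = ln 2 / λ = 0.69315 / 0.1153 ≈ 6.0117 hours.
Convert the elapsed time: 1728 minutes = 28.8 hours.
Number of half-lives: n = 28.8/6.0117 ≈ 4.7907.
Remaining = 1408 × (1/2)^4.7907 = 1408 × 0.03613 ≈ 50.871 μCi.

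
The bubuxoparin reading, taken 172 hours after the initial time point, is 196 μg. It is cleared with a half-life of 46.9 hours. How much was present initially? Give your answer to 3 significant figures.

Number of half-lives elapsed: n = 172/46.9 ≈ 3.6674.
A₀ = A × 2^n = 196 × 2^3.6674 = 196 × 12.705 ≈ 2490.3 μg.

2490 μg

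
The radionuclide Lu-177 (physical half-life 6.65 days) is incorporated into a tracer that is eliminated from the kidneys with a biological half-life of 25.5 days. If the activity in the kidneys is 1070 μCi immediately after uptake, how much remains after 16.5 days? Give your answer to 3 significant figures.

1/t_eff = 1/t_phys + 1/t_biol = 1/6.65 + 1/25.5 = 0.18959 per day.
t_eff = 6.65 × 25.5 / (6.65 + 25.5) ≈ 5.2745 days.
Remaining = 1070 × (1/2)^(16.5/5.2745) = 1070 × (1/2)^3.1283 ≈ 122.37 μCi.

122 μCi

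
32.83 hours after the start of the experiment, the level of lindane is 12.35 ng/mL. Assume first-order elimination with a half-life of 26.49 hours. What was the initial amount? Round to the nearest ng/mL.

29 ng/mL

Number of half-lives elapsed: n = 32.83/26.49 ≈ 1.2393.
A₀ = A × 2^n = 12.35 × 2^1.2393 = 12.35 × 2.3609 ≈ 29.157 ng/mL.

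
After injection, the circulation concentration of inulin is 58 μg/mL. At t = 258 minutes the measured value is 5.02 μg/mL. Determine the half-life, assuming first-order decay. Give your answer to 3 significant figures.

73.1 minutes

A/A₀ = 5.02/58 ≈ 0.086552.
n = log₂(11.554) ≈ 3.5303 half-lives elapsed in 258 minutes.
t½ = 258/3.5303 ≈ 73.082 minutes.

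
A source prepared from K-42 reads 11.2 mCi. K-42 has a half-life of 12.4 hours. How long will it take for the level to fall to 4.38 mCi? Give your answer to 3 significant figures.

Fraction remaining = 4.38/11.2 ≈ 0.39107.
n = log₂(11.2/4.38) = ln(2.5571)/ln 2 ≈ 1.3545 half-lives.
t = n × t½ = 1.3545 × 12.4 ≈ 16.796 hours.

16.8 hours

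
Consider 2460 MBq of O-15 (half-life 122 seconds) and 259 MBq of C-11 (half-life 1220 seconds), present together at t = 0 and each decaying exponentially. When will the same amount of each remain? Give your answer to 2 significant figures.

Set 2460·(1/2)^(t/122) = 259·(1/2)^(t/1220).
Taking log₂: log₂(2460/259) = t·(1/122 − 1/1220).
log₂(9.4981) = 3.2476; 1/122 − 1/1220 = 0.007377.
t = 3.2476 / 0.007377 ≈ 440.23 seconds.

440 seconds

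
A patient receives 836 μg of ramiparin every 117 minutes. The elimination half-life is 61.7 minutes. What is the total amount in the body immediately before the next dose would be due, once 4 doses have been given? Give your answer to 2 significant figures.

The 4 doses were given 468, 351, 234, 117 minutes ago.
Total = 836·(1/2)^(468/61.7) + 836·(1/2)^(351/61.7) + 836·(1/2)^(234/61.7) + 836·(1/2)^(117/61.7)
      = 4.3538 + 16.207 + 60.33 + 224.58 ≈ 305.47 μg.

310 μg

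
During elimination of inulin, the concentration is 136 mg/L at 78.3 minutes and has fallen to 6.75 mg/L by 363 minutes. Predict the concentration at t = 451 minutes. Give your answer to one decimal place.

Over Δt = 363 − 78.3 = 284.7 minutes, the level fell by a factor of 136/6.75 ≈ 20.148.
n = log₂(20.148) ≈ 4.3326 half-lives, so t½ = 284.7/4.3326 ≈ 65.711 minutes.
From t = 363 to t = 451: 6.75 × (1/2)^((451−363)/65.711) ≈ 2.6679 mg/L.

2.7 mg/L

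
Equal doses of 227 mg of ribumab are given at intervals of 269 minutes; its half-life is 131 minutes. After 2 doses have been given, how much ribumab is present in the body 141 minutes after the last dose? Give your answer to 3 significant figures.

134 mg

The 2 doses were given 410, 141 minutes ago.
Total = 227·(1/2)^(410/131) + 227·(1/2)^(141/131)
      = 25.934 + 107.65 ≈ 133.58 mg.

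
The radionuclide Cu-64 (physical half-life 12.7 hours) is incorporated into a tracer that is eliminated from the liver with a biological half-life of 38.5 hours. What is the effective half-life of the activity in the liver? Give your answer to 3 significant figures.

1/t_eff = 1/t_phys + 1/t_biol = 1/12.7 + 1/38.5 = 0.10471 per hour.
t_eff = 12.7 × 38.5 / (12.7 + 38.5) ≈ 9.5498 hours.

9.55 hours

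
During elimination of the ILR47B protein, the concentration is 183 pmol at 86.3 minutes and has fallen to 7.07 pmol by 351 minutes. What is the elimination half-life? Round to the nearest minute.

Over Δt = 351 − 86.3 = 264.7 minutes, the level fell by a factor of 183/7.07 ≈ 25.884.
n = log₂(25.884) ≈ 4.694 half-lives, so t½ = 264.7/4.694 ≈ 56.391 minutes.

56 minutes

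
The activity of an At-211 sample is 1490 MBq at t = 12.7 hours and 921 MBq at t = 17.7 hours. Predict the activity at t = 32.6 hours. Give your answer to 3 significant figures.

220 MBq

Over Δt = 17.7 − 12.7 = 5 hours, the level fell by a factor of 1490/921 ≈ 1.6178.
n = log₂(1.6178) ≈ 0.69404 half-lives, so t½ = 5/0.69404 ≈ 7.2042 hours.
From t = 17.7 to t = 32.6: 921 × (1/2)^((32.6−17.7)/7.2042) ≈ 219.61 MBq.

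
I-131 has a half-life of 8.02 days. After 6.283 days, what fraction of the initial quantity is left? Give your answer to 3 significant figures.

n = 6.283/8.02 ≈ 0.78342 half-lives.
Fraction remaining = (1/2)^0.78342 ≈ 0.58099.

0.581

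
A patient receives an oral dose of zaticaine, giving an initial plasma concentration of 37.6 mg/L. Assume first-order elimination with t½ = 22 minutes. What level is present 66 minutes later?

4.7 mg/L

Elapsed time is 3 half-lives (66/22).
Each half-life halves the amount: 37.6 × (1/2)^3 = 37.6/8 = 4.7 mg/L.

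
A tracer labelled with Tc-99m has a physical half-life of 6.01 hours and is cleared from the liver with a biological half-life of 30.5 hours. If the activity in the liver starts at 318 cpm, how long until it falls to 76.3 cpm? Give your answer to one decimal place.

10.3 hours

1/t_eff = 1/t_phys + 1/t_biol = 1/6.01 + 1/30.5 = 0.19918 per hour.
t_eff = 6.01 × 30.5 / (6.01 + 30.5) ≈ 5.0207 hours.
n = log₂(318/76.3) ≈ 2.0593; t = 2.0593 × 5.0207 ≈ 10.339 hours.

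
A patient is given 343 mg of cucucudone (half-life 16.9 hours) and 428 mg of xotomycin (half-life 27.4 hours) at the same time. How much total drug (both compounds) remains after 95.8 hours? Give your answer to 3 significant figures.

44.7 mg

cucucudone: 343 × (1/2)^(95.8/16.9) = 343 × (1/2)^5.6686 ≈ 6.7432 mg.
xotomycin: 428 × (1/2)^(95.8/27.4) = 428 × (1/2)^3.4964 ≈ 37.926 mg.
Total = 6.7432 + 37.926 ≈ 44.669 mg.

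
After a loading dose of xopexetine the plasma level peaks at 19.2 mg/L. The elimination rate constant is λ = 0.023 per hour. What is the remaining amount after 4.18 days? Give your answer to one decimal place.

t½ = ln 2 / λ = 0.69315 / 0.023 ≈ 30.137 hours.
Convert the elapsed time: 4.18 days = 100.32 hours.
Number of half-lives: n = 100.32/30.137 ≈ 3.3288.
Remaining = 19.2 × (1/2)^3.3288 = 19.2 × 0.099524 ≈ 1.9109 mg/L.

1.9 mg/L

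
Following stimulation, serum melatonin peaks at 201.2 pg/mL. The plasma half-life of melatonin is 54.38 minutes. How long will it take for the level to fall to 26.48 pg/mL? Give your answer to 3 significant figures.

159 minutes

Fraction remaining = 26.48/201.2 ≈ 0.13161.
n = log₂(201.2/26.48) = ln(7.5982)/ln 2 ≈ 2.9257 half-lives.
t = n × t½ = 2.9257 × 54.38 ≈ 159.1 minutes.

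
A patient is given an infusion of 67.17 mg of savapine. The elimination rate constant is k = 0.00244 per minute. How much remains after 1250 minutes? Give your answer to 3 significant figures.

t½ = ln 2 / k = 0.69315 / 0.00244 ≈ 284.08 minutes.
Number of half-lives: n = 1250/284.08 ≈ 4.4002.
Remaining = 67.17 × (1/2)^4.4002 = 67.17 × 0.047359 ≈ 3.1811 mg.

3.18 mg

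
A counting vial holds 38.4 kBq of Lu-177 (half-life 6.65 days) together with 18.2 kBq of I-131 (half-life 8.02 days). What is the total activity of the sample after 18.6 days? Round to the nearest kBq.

Lu-177: 38.4 × (1/2)^(18.6/6.65) = 38.4 × (1/2)^2.797 ≈ 5.5253 kBq.
I-131: 18.2 × (1/2)^(18.6/8.02) = 18.2 × (1/2)^2.3192 ≈ 3.6469 kBq.
Total = 5.5253 + 3.6469 ≈ 9.1721 kBq.

9 kBq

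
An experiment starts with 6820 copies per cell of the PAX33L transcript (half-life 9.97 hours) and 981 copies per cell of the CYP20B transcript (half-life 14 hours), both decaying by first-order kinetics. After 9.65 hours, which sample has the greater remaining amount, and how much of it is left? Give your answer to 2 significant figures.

PAX33L transcript: 6820 × (1/2)^0.9679 ≈ 3486.7 copies per cell.
CYP20B transcript: 981 × (1/2)^0.68929 ≈ 608.38 copies per cell.
PAX33L transcript has more remaining, at ≈ 3486.7 copies per cell.

PAX33L transcript, 3500 copies per cell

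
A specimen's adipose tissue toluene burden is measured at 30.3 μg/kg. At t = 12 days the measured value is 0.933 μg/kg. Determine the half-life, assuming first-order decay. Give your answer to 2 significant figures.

A/A₀ = 0.933/30.3 ≈ 0.030792.
n = log₂(32.476) ≈ 5.0213 half-lives elapsed in 12 days.
t½ = 12/5.0213 ≈ 2.3898 days.

2.4 days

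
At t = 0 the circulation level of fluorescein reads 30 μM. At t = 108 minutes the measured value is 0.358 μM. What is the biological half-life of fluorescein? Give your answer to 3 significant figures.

A/A₀ = 0.358/30 ≈ 0.011933.
n = log₂(83.799) ≈ 6.3889 half-lives elapsed in 108 minutes.
t½ = 108/6.3889 ≈ 16.904 minutes.

16.9 minutes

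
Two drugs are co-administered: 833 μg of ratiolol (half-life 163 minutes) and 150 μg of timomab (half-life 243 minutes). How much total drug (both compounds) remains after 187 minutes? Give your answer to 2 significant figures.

ratiolol: 833 × (1/2)^(187/163) = 833 × (1/2)^1.1472 ≈ 376.09 μg.
timomab: 150 × (1/2)^(187/243) = 150 × (1/2)^0.76955 ≈ 87.99 μg.
Total = 376.09 + 87.99 ≈ 464.08 μg.

460 μg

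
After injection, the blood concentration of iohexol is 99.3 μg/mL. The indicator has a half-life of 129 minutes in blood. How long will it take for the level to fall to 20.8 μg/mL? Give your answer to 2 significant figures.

Fraction remaining = 20.8/99.3 ≈ 0.20947.
n = log₂(99.3/20.8) = ln(4.774)/ln 2 ≈ 2.2552 half-lives.
t = n × t½ = 2.2552 × 129 ≈ 290.92 minutes.

290 minutes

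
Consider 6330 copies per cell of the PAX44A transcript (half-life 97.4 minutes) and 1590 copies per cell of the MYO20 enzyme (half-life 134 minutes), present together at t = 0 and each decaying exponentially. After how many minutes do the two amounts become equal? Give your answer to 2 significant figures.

710 minutes

Set 6330·(1/2)^(t/97.4) = 1590·(1/2)^(t/134).
Taking log₂: log₂(6330/1590) = t·(1/97.4 − 1/134).
log₂(3.9811) = 1.9932; 1/97.4 − 1/134 = 0.0028043.
t = 1.9932 / 0.0028043 ≈ 710.77 minutes.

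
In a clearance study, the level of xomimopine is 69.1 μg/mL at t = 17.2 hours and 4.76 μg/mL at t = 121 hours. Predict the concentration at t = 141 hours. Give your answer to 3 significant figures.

2.84 μg/mL

Over Δt = 121 − 17.2 = 103.8 hours, the level fell by a factor of 69.1/4.76 ≈ 14.517.
n = log₂(14.517) ≈ 3.8597 half-lives, so t½ = 103.8/3.8597 ≈ 26.894 hours.
From t = 121 to t = 141: 4.76 × (1/2)^((141−121)/26.894) ≈ 2.8428 μg/mL.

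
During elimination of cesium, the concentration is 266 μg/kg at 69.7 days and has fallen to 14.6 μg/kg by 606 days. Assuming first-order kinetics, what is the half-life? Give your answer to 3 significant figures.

128 days

Over Δt = 606 − 69.7 = 536.3 days, the level fell by a factor of 266/14.6 ≈ 18.219.
n = log₂(18.219) ≈ 4.1874 half-lives, so t½ = 536.3/4.1874 ≈ 128.08 days.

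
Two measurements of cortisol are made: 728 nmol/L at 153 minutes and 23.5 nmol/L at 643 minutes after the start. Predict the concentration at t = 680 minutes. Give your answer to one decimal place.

Over Δt = 643 − 153 = 490 minutes, the level fell by a factor of 728/23.5 ≈ 30.979.
n = log₂(30.979) ≈ 4.9532 half-lives, so t½ = 490/4.9532 ≈ 98.926 minutes.
From t = 643 to t = 680: 23.5 × (1/2)^((680−643)/98.926) ≈ 18.133 nmol/L.

18.1 nmol/L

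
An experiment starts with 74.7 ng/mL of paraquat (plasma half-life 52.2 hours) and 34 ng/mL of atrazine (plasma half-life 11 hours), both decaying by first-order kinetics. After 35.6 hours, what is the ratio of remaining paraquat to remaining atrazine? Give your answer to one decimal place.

12.9

paraquat: 74.7 × (1/2)^(35.6/52.2) = 74.7 × (1/2)^0.68199 ≈ 46.561 ng/mL.
atrazine: 34 × (1/2)^(35.6/11) = 34 × (1/2)^3.2364 ≈ 3.6077 ng/mL.
Ratio ≈ 46.561 / 3.6077 ≈ 12.906.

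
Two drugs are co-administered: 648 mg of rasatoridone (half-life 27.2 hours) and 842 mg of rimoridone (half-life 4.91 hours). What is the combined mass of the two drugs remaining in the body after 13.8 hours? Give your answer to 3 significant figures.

rasatoridone: 648 × (1/2)^(13.8/27.2) = 648 × (1/2)^0.50735 ≈ 455.88 mg.
rimoridone: 842 × (1/2)^(13.8/4.91) = 842 × (1/2)^2.8106 ≈ 120.02 mg.
Total = 455.88 + 120.02 ≈ 575.89 mg.

576 mg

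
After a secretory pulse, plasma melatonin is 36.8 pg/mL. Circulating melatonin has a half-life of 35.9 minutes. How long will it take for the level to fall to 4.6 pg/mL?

107.7 minutes

4.6/36.8 = 1/8, so 3 half-lives have elapsed.
t = 3 × 35.9 = 107.7 minutes.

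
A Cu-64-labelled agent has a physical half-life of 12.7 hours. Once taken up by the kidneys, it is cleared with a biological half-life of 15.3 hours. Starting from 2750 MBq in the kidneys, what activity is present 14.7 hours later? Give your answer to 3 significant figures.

1/t_eff = 1/t_phys + 1/t_biol = 1/12.7 + 1/15.3 = 0.1441 per hour.
t_eff = 12.7 × 15.3 / (12.7 + 15.3) ≈ 6.9396 hours.
Remaining = 2750 × (1/2)^(14.7/6.9396) = 2750 × (1/2)^2.1183 ≈ 633.39 MBq.

633 MBq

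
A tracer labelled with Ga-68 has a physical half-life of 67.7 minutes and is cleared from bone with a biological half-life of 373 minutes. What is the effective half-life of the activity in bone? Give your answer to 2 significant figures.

57 minutes

1/t_eff = 1/t_phys + 1/t_biol = 1/67.7 + 1/373 = 0.017452 per minute.
t_eff = 67.7 × 373 / (67.7 + 373) ≈ 57.3 minutes.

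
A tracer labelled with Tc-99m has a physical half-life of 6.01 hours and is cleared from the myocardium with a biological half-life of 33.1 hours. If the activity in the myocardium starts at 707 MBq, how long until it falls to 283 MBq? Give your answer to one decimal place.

6.7 hours

1/t_eff = 1/t_phys + 1/t_biol = 1/6.01 + 1/33.1 = 0.1966 per hour.
t_eff = 6.01 × 33.1 / (6.01 + 33.1) ≈ 5.0864 hours.
n = log₂(707/283) ≈ 1.3209; t = 1.3209 × 5.0864 ≈ 6.7187 hours.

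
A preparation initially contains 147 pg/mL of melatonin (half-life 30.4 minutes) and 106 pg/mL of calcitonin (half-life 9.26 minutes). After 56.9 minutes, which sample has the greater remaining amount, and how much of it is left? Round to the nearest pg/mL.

melatonin: 147 × (1/2)^1.8717 ≈ 40.168 pg/mL.
calcitonin: 106 × (1/2)^6.1447 ≈ 1.4982 pg/mL.
Melatonin has more remaining, at ≈ 40.168 pg/mL.

melatonin, 40 pg/mL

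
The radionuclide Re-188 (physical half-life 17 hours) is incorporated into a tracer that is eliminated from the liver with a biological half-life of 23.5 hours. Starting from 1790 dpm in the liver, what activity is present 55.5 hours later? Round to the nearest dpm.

36 dpm

1/t_eff = 1/t_phys + 1/t_biol = 1/17 + 1/23.5 = 0.10138 per hour.
t_eff = 17 × 23.5 / (17 + 23.5) ≈ 9.8642 hours.
Remaining = 1790 × (1/2)^(55.5/9.8642) = 1790 × (1/2)^5.6264 ≈ 36.236 dpm.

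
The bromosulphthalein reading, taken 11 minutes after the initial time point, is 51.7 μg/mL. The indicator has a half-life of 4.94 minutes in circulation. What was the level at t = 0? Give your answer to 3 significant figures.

242 μg/mL

Number of half-lives elapsed: n = 11/4.94 ≈ 2.2267.
A₀ = A × 2^n = 51.7 × 2^2.2267 = 51.7 × 4.6807 ≈ 241.99 μg/mL.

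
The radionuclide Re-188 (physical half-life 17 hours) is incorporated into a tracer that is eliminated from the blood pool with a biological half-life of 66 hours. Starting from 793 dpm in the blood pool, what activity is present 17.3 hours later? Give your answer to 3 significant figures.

1/t_eff = 1/t_phys + 1/t_biol = 1/17 + 1/66 = 0.073975 per hour.
t_eff = 17 × 66 / (17 + 66) ≈ 13.518 hours.
Remaining = 793 × (1/2)^(17.3/13.518) = 793 × (1/2)^1.2798 ≈ 326.61 dpm.

327 dpm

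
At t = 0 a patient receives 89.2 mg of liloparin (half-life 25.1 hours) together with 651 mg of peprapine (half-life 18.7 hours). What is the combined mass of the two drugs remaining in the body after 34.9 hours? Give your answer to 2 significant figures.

liloparin: 89.2 × (1/2)^(34.9/25.1) = 89.2 × (1/2)^1.3904 ≈ 34.025 mg.
peprapine: 651 × (1/2)^(34.9/18.7) = 651 × (1/2)^1.8663 ≈ 178.55 mg.
Total = 34.025 + 178.55 ≈ 212.58 mg.

210 mg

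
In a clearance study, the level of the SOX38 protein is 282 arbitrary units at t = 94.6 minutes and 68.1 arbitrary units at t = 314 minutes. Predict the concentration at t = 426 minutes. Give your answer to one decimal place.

33.0 arbitrary units

Over Δt = 314 − 94.6 = 219.4 minutes, the level fell by a factor of 282/68.1 ≈ 4.141.
n = log₂(4.141) ≈ 2.05 half-lives, so t½ = 219.4/2.05 ≈ 107.03 minutes.
From t = 314 to t = 426: 68.1 × (1/2)^((426−314)/107.03) ≈ 32.971 arbitrary units.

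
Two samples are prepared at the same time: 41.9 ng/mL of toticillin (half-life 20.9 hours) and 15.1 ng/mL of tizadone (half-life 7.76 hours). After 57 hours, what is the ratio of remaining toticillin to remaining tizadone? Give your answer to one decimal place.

toticillin: 41.9 × (1/2)^(57/20.9) = 41.9 × (1/2)^2.7273 ≈ 6.3274 ng/mL.
tizadone: 15.1 × (1/2)^(57/7.76) = 15.1 × (1/2)^7.3454 ≈ 0.092855 ng/mL.
Ratio ≈ 6.3274 / 0.092855 ≈ 68.143.

68.1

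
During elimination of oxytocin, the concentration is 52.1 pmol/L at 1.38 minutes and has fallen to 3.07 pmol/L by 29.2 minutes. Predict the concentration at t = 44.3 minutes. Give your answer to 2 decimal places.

Over Δt = 29.2 − 1.38 = 27.82 minutes, the level fell by a factor of 52.1/3.07 ≈ 16.971.
n = log₂(16.971) ≈ 4.085 half-lives, so t½ = 27.82/4.085 ≈ 6.8103 minutes.
From t = 29.2 to t = 44.3: 3.07 × (1/2)^((44.3−29.2)/6.8103) ≈ 0.66022 pmol/L.

0.66 pmol/L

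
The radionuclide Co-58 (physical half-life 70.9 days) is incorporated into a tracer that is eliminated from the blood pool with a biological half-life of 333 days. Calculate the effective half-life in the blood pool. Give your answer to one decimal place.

58.5 days

1/t_eff = 1/t_phys + 1/t_biol = 1/70.9 + 1/333 = 0.017107 per day.
t_eff = 70.9 × 333 / (70.9 + 333) ≈ 58.454 days.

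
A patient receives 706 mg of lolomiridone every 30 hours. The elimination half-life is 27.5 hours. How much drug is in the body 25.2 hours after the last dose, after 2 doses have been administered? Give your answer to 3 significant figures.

The 2 doses were given 55.2, 25.2 hours ago.
Total = 706·(1/2)^(55.2/27.5) + 706·(1/2)^(25.2/27.5)
      = 175.61 + 374.07 ≈ 549.68 mg.

550 mg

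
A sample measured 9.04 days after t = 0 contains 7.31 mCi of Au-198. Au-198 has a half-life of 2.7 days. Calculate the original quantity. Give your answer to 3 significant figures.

Number of half-lives elapsed: n = 9.04/2.7 ≈ 3.3481.
A₀ = A × 2^n = 7.31 × 2^3.3481 = 7.31 × 10.183 ≈ 74.441 mCi.

74.4 mCi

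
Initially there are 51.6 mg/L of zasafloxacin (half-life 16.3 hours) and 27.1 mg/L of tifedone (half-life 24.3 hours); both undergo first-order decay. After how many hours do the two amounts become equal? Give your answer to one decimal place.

46.0 hours

Set 51.6·(1/2)^(t/16.3) = 27.1·(1/2)^(t/24.3).
Taking log₂: log₂(51.6/27.1) = t·(1/16.3 − 1/24.3).
log₂(1.9041) = 0.92908; 1/16.3 − 1/24.3 = 0.020197.
t = 0.92908 / 0.020197 ≈ 46 hours.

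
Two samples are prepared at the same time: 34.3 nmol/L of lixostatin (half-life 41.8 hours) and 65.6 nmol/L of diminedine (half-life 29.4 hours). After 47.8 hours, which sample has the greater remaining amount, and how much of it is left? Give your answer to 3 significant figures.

lixostatin: 34.3 × (1/2)^1.1435 ≈ 15.526 nmol/L.
diminedine: 65.6 × (1/2)^1.6259 ≈ 21.256 nmol/L.
Diminedine has more remaining, at ≈ 21.256 nmol/L.

diminedine, 21.3 nmol/L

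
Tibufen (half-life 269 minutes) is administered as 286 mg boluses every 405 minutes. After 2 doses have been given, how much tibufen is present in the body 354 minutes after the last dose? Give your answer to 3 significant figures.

155 mg

The 2 doses were given 759, 354 minutes ago.
Total = 286·(1/2)^(759/269) + 286·(1/2)^(354/269)
      = 40.457 + 114.87 ≈ 155.33 mg.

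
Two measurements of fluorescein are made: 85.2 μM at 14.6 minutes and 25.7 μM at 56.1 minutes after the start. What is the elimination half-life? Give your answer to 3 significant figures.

24.0 minutes

Over Δt = 56.1 − 14.6 = 41.5 minutes, the level fell by a factor of 85.2/25.7 ≈ 3.3152.
n = log₂(3.3152) ≈ 1.7291 half-lives, so t½ = 41.5/1.7291 ≈ 24.001 minutes.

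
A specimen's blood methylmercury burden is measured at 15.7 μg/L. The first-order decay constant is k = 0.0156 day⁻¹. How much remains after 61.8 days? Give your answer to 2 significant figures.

t½ = ln 2 / k = 0.69315 / 0.0156 ≈ 44.433 days.
Number of half-lives: n = 61.8/44.433 ≈ 1.3909.
Remaining = 15.7 × (1/2)^1.3909 = 15.7 × 0.38133 ≈ 5.9869 μg/L.

6.0 μg/L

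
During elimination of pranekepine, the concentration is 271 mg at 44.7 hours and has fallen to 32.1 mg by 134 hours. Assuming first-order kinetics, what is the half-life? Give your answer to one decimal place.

Over Δt = 134 − 44.7 = 89.3 hours, the level fell by a factor of 271/32.1 ≈ 8.4424.
n = log₂(8.4424) ≈ 3.0776 half-lives, so t½ = 89.3/3.0776 ≈ 29.016 hours.

29.0 hours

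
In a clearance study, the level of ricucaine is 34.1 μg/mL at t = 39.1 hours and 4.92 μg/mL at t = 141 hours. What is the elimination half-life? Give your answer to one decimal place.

36.5 hours

Over Δt = 141 − 39.1 = 101.9 hours, the level fell by a factor of 34.1/4.92 ≈ 6.9309.
n = log₂(6.9309) ≈ 2.793 half-lives, so t½ = 101.9/2.793 ≈ 36.484 hours.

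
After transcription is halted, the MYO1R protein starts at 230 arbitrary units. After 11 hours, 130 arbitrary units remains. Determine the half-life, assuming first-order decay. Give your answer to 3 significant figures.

13.4 hours

A/A₀ = 130/230 ≈ 0.56522.
n = log₂(1.7692) ≈ 0.82312 half-lives elapsed in 11 hours.
t½ = 11/0.82312 ≈ 13.364 hours.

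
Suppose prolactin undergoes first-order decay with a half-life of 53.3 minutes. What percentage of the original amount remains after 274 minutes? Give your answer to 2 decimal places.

2.83%

n = 274/53.3 ≈ 5.1407 half-lives.
Fraction remaining = (1/2)^5.1407 ≈ 0.028346, i.e. 2.8346%.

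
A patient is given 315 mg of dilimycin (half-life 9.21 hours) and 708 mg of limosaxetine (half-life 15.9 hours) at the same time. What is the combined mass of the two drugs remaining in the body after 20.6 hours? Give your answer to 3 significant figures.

dilimycin: 315 × (1/2)^(20.6/9.21) = 315 × (1/2)^2.2367 ≈ 66.834 mg.
limosaxetine: 708 × (1/2)^(20.6/15.9) = 708 × (1/2)^1.2956 ≈ 288.42 mg.
Total = 66.834 + 288.42 ≈ 355.25 mg.

355 mg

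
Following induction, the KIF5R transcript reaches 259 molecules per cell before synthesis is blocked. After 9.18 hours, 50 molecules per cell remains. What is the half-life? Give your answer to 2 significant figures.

A/A₀ = 50/259 ≈ 0.19305.
n = log₂(5.18) ≈ 2.373 half-lives elapsed in 9.18 hours.
t½ = 9.18/2.373 ≈ 3.8686 hours.

3.9 hours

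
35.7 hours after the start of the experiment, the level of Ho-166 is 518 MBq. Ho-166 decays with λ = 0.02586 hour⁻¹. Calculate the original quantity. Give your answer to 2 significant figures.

1300 MBq

t½ = ln 2 / λ = 0.69315 / 0.02586 ≈ 26.804 hours.
Number of half-lives elapsed: n = 35.7/26.804 ≈ 1.3319.
A₀ = A × 2^n = 518 × 2^1.3319 = 518 × 2.5173 ≈ 1304 MBq.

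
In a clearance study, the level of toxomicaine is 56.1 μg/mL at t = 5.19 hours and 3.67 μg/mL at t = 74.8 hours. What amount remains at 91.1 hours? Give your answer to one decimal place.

1.9 μg/mL

Over Δt = 74.8 − 5.19 = 69.61 hours, the level fell by a factor of 56.1/3.67 ≈ 15.286.
n = log₂(15.286) ≈ 3.9341 half-lives, so t½ = 69.61/3.9341 ≈ 17.694 hours.
From t = 74.8 to t = 91.1: 3.67 × (1/2)^((91.1−74.8)/17.694) ≈ 1.938 μg/mL.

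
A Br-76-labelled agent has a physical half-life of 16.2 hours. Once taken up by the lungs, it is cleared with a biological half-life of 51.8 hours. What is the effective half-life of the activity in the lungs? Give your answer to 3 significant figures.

1/t_eff = 1/t_phys + 1/t_biol = 1/16.2 + 1/51.8 = 0.081033 per hour.
t_eff = 16.2 × 51.8 / (16.2 + 51.8) ≈ 12.341 hours.

12.3 hours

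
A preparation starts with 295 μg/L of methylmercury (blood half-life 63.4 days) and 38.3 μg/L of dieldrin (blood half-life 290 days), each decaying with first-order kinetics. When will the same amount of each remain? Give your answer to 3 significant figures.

239 days

Set 295·(1/2)^(t/63.4) = 38.3·(1/2)^(t/290).
Taking log₂: log₂(295/38.3) = t·(1/63.4 − 1/290).
log₂(7.7023) = 2.9453; 1/63.4 − 1/290 = 0.012325.
t = 2.9453 / 0.012325 ≈ 238.98 days.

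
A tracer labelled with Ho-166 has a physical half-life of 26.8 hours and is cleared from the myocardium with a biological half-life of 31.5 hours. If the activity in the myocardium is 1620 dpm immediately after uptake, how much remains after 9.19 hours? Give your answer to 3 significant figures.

1/t_eff = 1/t_phys + 1/t_biol = 1/26.8 + 1/31.5 = 0.069059 per hour.
t_eff = 26.8 × 31.5 / (26.8 + 31.5) ≈ 14.48 hours.
Remaining = 1620 × (1/2)^(9.19/14.48) = 1620 × (1/2)^0.63466 ≈ 1043.4 dpm.

1040 dpm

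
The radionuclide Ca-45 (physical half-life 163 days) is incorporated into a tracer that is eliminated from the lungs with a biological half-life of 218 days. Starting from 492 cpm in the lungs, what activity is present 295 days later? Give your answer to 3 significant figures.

54.9 cpm

1/t_eff = 1/t_phys + 1/t_biol = 1/163 + 1/218 = 0.010722 per day.
t_eff = 163 × 218 / (163 + 218) ≈ 93.265 days.
Remaining = 492 × (1/2)^(295/93.265) = 492 × (1/2)^3.163 ≈ 54.929 cpm.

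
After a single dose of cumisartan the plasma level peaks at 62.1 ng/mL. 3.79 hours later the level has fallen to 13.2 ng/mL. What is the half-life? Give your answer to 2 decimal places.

A/A₀ = 13.2/62.1 ≈ 0.21256.
n = log₂(4.7045) ≈ 2.2341 half-lives elapsed in 3.79 hours.
t½ = 3.79/2.2341 ≈ 1.6965 hours.

1.70 hours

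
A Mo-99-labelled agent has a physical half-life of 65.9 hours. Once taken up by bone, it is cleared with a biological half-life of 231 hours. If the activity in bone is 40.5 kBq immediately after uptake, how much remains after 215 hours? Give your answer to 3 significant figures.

2.21 kBq

1/t_eff = 1/t_phys + 1/t_biol = 1/65.9 + 1/231 = 0.019504 per hour.
t_eff = 65.9 × 231 / (65.9 + 231) ≈ 51.273 hours.
Remaining = 40.5 × (1/2)^(215/51.273) = 40.5 × (1/2)^4.1933 ≈ 2.2139 kBq.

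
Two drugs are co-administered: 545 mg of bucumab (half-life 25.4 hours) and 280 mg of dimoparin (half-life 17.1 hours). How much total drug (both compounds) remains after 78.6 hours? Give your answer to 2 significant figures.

75 mg

bucumab: 545 × (1/2)^(78.6/25.4) = 545 × (1/2)^3.0945 ≈ 63.806 mg.
dimoparin: 280 × (1/2)^(78.6/17.1) = 280 × (1/2)^4.5965 ≈ 11.574 mg.
Total = 63.806 + 11.574 ≈ 75.38 mg.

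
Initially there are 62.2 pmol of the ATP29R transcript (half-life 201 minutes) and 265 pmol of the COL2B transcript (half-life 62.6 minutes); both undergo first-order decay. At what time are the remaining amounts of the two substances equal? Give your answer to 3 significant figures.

190 minutes

Set 62.2·(1/2)^(t/201) = 265·(1/2)^(t/62.6).
Taking log₂: log₂(62.2/265) = t·(1/201 − 1/62.6).
log₂(0.23472) = -2.091; 1/201 − 1/62.6 = -0.010999.
t = -2.091 / -0.010999 ≈ 190.1 minutes.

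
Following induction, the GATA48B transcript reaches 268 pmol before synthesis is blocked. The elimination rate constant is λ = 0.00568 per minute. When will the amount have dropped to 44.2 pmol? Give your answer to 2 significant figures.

t½ = ln 2 / λ = 0.69315 / 0.00568 ≈ 122.03 minutes.
Fraction remaining = 44.2/268 ≈ 0.16493.
n = log₂(268/44.2) = ln(6.0633)/ln 2 ≈ 2.6001 half-lives.
t = n × t½ = 2.6001 × 122.03 ≈ 317.3 minutes.

320 minutes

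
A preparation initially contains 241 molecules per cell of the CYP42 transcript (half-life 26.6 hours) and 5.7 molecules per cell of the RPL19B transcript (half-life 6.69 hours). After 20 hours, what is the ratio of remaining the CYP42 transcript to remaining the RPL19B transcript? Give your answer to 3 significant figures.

CYP42 transcript: 241 × (1/2)^(20/26.6) = 241 × (1/2)^0.75188 ≈ 143.11 molecules per cell.
RPL19B transcript: 5.7 × (1/2)^(20/6.69) = 5.7 × (1/2)^2.9895 ≈ 0.71769 molecules per cell.
Ratio ≈ 143.11 / 0.71769 ≈ 199.41.

199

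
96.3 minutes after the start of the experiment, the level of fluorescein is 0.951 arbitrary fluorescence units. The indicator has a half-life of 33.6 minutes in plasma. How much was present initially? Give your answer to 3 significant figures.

Number of half-lives elapsed: n = 96.3/33.6 ≈ 2.8661.
A₀ = A × 2^n = 0.951 × 2^2.8661 = 0.951 × 7.2908 ≈ 6.9335 arbitrary fluorescence units.

6.93 arbitrary fluorescence units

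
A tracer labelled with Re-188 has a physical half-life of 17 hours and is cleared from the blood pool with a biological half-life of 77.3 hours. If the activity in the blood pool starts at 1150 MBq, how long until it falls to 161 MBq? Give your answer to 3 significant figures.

39.5 hours

1/t_eff = 1/t_phys + 1/t_biol = 1/17 + 1/77.3 = 0.07176 per hour.
t_eff = 17 × 77.3 / (17 + 77.3) ≈ 13.935 hours.
n = log₂(1150/161) ≈ 2.8365; t = 2.8365 × 13.935 ≈ 39.528 hours.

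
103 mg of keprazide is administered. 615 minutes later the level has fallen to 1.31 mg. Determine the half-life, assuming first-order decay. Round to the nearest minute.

98 minutes

A/A₀ = 1.31/103 ≈ 0.012718.
n = log₂(78.626) ≈ 6.2969 half-lives elapsed in 615 minutes.
t½ = 615/6.2969 ≈ 97.667 minutes.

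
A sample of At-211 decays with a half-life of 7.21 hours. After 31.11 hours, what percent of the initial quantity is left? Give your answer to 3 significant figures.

5.02%

n = 31.11/7.21 ≈ 4.3148 half-lives.
Fraction remaining = (1/2)^4.3148 ≈ 0.050246, i.e. 5.0246%.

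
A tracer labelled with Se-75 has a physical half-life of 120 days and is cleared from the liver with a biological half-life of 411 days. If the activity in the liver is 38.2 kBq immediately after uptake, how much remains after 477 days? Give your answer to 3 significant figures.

1.09 kBq

1/t_eff = 1/t_phys + 1/t_biol = 1/120 + 1/411 = 0.010766 per day.
t_eff = 120 × 411 / (120 + 411) ≈ 92.881 days.
Remaining = 38.2 × (1/2)^(477/92.881) = 38.2 × (1/2)^5.1356 ≈ 1.0867 kBq.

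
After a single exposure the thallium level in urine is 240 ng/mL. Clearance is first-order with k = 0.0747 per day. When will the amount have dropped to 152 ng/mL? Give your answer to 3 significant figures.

6.11 days

t½ = ln 2 / k = 0.69315 / 0.0747 ≈ 9.2791 days.
Fraction remaining = 152/240 ≈ 0.63333.
n = log₂(240/152) = ln(1.5789)/ln 2 ≈ 0.65896 half-lives.
t = n × t½ = 0.65896 × 9.2791 ≈ 6.1146 days.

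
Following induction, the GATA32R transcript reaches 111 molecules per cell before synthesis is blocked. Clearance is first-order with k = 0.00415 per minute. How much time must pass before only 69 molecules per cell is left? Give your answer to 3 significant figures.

t½ = ln 2 / k = 0.69315 / 0.00415 ≈ 167.02 minutes.
Fraction remaining = 69/111 ≈ 0.62162.
n = log₂(111/69) = ln(1.6087)/ln 2 ≈ 0.68589 half-lives.
t = n × t½ = 0.68589 × 167.02 ≈ 114.56 minutes.

115 minutes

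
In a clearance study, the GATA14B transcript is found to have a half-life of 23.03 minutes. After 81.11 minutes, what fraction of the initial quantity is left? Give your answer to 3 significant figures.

n = 81.11/23.03 ≈ 3.5219 half-lives.
Fraction remaining = (1/2)^3.5219 ≈ 0.087055.

0.0871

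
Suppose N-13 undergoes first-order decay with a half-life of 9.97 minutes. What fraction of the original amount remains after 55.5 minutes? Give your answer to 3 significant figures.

n = 55.5/9.97 ≈ 5.5667 half-lives.
Fraction remaining = (1/2)^5.5667 ≈ 0.021099.

0.0211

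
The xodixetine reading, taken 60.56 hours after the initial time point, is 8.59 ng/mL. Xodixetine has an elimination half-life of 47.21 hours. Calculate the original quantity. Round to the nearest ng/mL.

21 ng/mL

Number of half-lives elapsed: n = 60.56/47.21 ≈ 1.2828.
A₀ = A × 2^n = 8.59 × 2^1.2828 = 8.59 × 2.4331 ≈ 20.9 ng/mL.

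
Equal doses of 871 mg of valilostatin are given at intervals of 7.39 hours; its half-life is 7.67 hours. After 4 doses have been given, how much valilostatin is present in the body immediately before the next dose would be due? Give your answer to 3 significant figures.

853 mg

The 4 doses were given 29.56, 22.17, 14.78, 7.39 hours ago.
Total = 871·(1/2)^(29.56/7.67) + 871·(1/2)^(22.17/7.67) + 871·(1/2)^(14.78/7.67) + 871·(1/2)^(7.39/7.67)
      = 60.236 + 117.46 + 229.05 + 446.66 ≈ 853.41 mg.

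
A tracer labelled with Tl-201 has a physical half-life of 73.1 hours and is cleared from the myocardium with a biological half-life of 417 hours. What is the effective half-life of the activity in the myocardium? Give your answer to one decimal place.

1/t_eff = 1/t_phys + 1/t_biol = 1/73.1 + 1/417 = 0.016078 per hour.
t_eff = 73.1 × 417 / (73.1 + 417) ≈ 62.197 hours.

62.2 hours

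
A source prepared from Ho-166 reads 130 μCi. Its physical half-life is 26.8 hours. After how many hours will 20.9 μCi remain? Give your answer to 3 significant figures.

Fraction remaining = 20.9/130 ≈ 0.16077.
n = log₂(130/20.9) = ln(6.2201)/ln 2 ≈ 2.6369 half-lives.
t = n × t½ = 2.6369 × 26.8 ≈ 70.67 hours.

70.7 hours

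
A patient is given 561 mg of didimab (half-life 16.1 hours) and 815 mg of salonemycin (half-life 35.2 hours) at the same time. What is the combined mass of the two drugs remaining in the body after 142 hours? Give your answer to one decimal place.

didimab: 561 × (1/2)^(142/16.1) = 561 × (1/2)^8.8199 ≈ 1.2414 mg.
salonemycin: 815 × (1/2)^(142/35.2) = 815 × (1/2)^4.0341 ≈ 49.748 mg.
Total = 1.2414 + 49.748 ≈ 50.989 mg.

51.0 mg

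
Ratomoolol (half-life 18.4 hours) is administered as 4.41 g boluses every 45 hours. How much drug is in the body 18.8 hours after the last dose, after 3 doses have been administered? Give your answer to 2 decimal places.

2.64 g

The 3 doses were given 108.8, 63.8, 18.8 hours ago.
Total = 4.41·(1/2)^(108.8/18.4) + 4.41·(1/2)^(63.8/18.4) + 4.41·(1/2)^(18.8/18.4)
      = 0.073187 + 0.3987 + 2.172 ≈ 2.6439 g.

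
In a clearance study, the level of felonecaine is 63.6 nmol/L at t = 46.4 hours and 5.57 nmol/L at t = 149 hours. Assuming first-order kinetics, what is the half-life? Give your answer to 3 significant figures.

Over Δt = 149 − 46.4 = 102.6 hours, the level fell by a factor of 63.6/5.57 ≈ 11.418.
n = log₂(11.418) ≈ 3.5133 half-lives, so t½ = 102.6/3.5133 ≈ 29.203 hours.

29.2 hours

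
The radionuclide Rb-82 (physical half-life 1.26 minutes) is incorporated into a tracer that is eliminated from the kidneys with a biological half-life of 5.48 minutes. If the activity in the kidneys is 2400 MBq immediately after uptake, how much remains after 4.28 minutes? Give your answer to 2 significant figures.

1/t_eff = 1/t_phys + 1/t_biol = 1/1.26 + 1/5.48 = 0.97613 per minute.
t_eff = 1.26 × 5.48 / (1.26 + 5.48) ≈ 1.0245 minutes.
Remaining = 2400 × (1/2)^(4.28/1.0245) = 2400 × (1/2)^4.1778 ≈ 132.6 MBq.

130 MBq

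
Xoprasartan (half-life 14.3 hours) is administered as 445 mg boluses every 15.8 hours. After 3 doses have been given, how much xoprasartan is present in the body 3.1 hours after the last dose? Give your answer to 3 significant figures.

The 3 doses were given 34.7, 18.9, 3.1 hours ago.
Total = 445·(1/2)^(34.7/14.3) + 445·(1/2)^(18.9/14.3) + 445·(1/2)^(3.1/14.3)
      = 82.773 + 178.03 + 382.91 ≈ 643.72 mg.

644 mg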